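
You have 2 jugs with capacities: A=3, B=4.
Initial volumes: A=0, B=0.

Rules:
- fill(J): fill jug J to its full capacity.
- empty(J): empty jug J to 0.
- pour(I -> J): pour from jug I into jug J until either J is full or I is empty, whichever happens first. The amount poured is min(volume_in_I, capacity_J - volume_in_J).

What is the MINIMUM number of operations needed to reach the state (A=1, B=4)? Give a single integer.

BFS from (A=0, B=0). One shortest path:
  1. fill(B) -> (A=0 B=4)
  2. pour(B -> A) -> (A=3 B=1)
  3. empty(A) -> (A=0 B=1)
  4. pour(B -> A) -> (A=1 B=0)
  5. fill(B) -> (A=1 B=4)
Reached target in 5 moves.

Answer: 5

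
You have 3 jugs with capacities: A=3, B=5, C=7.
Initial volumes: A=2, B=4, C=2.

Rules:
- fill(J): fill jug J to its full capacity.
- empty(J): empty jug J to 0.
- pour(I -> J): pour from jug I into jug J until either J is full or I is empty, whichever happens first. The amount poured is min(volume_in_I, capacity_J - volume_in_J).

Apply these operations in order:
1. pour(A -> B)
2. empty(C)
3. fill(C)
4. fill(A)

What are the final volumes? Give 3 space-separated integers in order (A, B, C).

Step 1: pour(A -> B) -> (A=1 B=5 C=2)
Step 2: empty(C) -> (A=1 B=5 C=0)
Step 3: fill(C) -> (A=1 B=5 C=7)
Step 4: fill(A) -> (A=3 B=5 C=7)

Answer: 3 5 7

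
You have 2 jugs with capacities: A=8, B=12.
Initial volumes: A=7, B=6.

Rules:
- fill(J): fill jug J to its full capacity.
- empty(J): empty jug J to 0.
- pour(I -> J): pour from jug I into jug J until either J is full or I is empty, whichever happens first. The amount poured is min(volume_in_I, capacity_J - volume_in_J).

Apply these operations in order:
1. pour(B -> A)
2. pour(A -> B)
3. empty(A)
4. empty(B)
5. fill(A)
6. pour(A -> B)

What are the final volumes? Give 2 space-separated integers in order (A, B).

Step 1: pour(B -> A) -> (A=8 B=5)
Step 2: pour(A -> B) -> (A=1 B=12)
Step 3: empty(A) -> (A=0 B=12)
Step 4: empty(B) -> (A=0 B=0)
Step 5: fill(A) -> (A=8 B=0)
Step 6: pour(A -> B) -> (A=0 B=8)

Answer: 0 8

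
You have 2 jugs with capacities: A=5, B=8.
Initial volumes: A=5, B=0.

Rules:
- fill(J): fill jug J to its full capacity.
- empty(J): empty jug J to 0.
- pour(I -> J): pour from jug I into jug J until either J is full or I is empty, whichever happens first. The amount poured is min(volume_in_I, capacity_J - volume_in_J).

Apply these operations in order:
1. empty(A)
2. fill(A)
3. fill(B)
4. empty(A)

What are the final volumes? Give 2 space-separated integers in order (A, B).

Answer: 0 8

Derivation:
Step 1: empty(A) -> (A=0 B=0)
Step 2: fill(A) -> (A=5 B=0)
Step 3: fill(B) -> (A=5 B=8)
Step 4: empty(A) -> (A=0 B=8)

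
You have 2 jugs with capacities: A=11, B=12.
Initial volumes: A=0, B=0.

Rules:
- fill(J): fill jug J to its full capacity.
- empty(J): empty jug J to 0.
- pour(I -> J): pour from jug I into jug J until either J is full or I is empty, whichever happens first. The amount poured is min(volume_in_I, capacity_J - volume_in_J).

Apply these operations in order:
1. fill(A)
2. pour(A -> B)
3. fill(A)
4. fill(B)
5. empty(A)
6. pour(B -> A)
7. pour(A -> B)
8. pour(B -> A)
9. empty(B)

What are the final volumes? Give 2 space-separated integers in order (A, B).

Step 1: fill(A) -> (A=11 B=0)
Step 2: pour(A -> B) -> (A=0 B=11)
Step 3: fill(A) -> (A=11 B=11)
Step 4: fill(B) -> (A=11 B=12)
Step 5: empty(A) -> (A=0 B=12)
Step 6: pour(B -> A) -> (A=11 B=1)
Step 7: pour(A -> B) -> (A=0 B=12)
Step 8: pour(B -> A) -> (A=11 B=1)
Step 9: empty(B) -> (A=11 B=0)

Answer: 11 0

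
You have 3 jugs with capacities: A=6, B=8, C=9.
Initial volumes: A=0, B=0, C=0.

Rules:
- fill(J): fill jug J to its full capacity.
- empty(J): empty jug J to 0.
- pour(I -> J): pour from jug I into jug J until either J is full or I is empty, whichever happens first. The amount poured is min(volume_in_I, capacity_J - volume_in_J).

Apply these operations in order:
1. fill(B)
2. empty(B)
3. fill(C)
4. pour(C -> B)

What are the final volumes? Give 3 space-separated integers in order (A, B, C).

Step 1: fill(B) -> (A=0 B=8 C=0)
Step 2: empty(B) -> (A=0 B=0 C=0)
Step 3: fill(C) -> (A=0 B=0 C=9)
Step 4: pour(C -> B) -> (A=0 B=8 C=1)

Answer: 0 8 1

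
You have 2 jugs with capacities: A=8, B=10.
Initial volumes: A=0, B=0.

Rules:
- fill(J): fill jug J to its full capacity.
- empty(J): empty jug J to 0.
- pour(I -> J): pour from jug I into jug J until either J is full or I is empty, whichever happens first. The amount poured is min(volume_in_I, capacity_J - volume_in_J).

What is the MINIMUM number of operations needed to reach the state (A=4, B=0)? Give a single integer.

BFS from (A=0, B=0). One shortest path:
  1. fill(B) -> (A=0 B=10)
  2. pour(B -> A) -> (A=8 B=2)
  3. empty(A) -> (A=0 B=2)
  4. pour(B -> A) -> (A=2 B=0)
  5. fill(B) -> (A=2 B=10)
  6. pour(B -> A) -> (A=8 B=4)
  7. empty(A) -> (A=0 B=4)
  8. pour(B -> A) -> (A=4 B=0)
Reached target in 8 moves.

Answer: 8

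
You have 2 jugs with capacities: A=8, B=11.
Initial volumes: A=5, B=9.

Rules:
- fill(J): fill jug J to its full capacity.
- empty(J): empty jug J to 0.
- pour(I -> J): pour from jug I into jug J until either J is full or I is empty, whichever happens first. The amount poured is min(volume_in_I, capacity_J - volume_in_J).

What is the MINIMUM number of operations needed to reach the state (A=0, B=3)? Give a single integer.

BFS from (A=5, B=9). One shortest path:
  1. pour(A -> B) -> (A=3 B=11)
  2. empty(B) -> (A=3 B=0)
  3. pour(A -> B) -> (A=0 B=3)
Reached target in 3 moves.

Answer: 3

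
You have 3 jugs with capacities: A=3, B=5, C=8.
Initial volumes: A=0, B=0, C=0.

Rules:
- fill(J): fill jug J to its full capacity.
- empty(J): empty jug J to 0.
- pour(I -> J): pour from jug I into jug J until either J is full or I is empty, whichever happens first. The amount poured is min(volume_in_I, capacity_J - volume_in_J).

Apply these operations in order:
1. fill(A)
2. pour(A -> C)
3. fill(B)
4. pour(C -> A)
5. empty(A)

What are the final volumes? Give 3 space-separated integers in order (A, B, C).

Answer: 0 5 0

Derivation:
Step 1: fill(A) -> (A=3 B=0 C=0)
Step 2: pour(A -> C) -> (A=0 B=0 C=3)
Step 3: fill(B) -> (A=0 B=5 C=3)
Step 4: pour(C -> A) -> (A=3 B=5 C=0)
Step 5: empty(A) -> (A=0 B=5 C=0)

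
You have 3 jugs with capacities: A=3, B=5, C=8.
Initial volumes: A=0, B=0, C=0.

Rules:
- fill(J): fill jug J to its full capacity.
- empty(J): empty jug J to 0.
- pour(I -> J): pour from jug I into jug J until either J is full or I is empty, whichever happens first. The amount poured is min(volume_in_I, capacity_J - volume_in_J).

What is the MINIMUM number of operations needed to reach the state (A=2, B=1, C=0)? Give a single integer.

BFS from (A=0, B=0, C=0). One shortest path:
  1. fill(C) -> (A=0 B=0 C=8)
  2. pour(C -> A) -> (A=3 B=0 C=5)
  3. pour(A -> B) -> (A=0 B=3 C=5)
  4. pour(C -> A) -> (A=3 B=3 C=2)
  5. pour(A -> B) -> (A=1 B=5 C=2)
  6. empty(B) -> (A=1 B=0 C=2)
  7. pour(A -> B) -> (A=0 B=1 C=2)
  8. pour(C -> A) -> (A=2 B=1 C=0)
Reached target in 8 moves.

Answer: 8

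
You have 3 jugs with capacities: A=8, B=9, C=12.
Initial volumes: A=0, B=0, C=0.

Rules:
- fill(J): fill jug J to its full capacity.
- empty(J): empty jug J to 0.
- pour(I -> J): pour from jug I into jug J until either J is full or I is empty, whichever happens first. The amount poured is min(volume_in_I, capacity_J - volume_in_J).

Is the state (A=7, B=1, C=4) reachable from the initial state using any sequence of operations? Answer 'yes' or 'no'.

BFS explored all 554 reachable states.
Reachable set includes: (0,0,0), (0,0,1), (0,0,2), (0,0,3), (0,0,4), (0,0,5), (0,0,6), (0,0,7), (0,0,8), (0,0,9), (0,0,10), (0,0,11) ...
Target (A=7, B=1, C=4) not in reachable set → no.

Answer: no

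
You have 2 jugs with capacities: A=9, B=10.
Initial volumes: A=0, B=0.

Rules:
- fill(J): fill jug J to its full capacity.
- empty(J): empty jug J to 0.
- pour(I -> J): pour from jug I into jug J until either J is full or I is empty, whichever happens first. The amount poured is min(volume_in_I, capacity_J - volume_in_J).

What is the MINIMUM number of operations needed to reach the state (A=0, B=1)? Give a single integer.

Answer: 3

Derivation:
BFS from (A=0, B=0). One shortest path:
  1. fill(B) -> (A=0 B=10)
  2. pour(B -> A) -> (A=9 B=1)
  3. empty(A) -> (A=0 B=1)
Reached target in 3 moves.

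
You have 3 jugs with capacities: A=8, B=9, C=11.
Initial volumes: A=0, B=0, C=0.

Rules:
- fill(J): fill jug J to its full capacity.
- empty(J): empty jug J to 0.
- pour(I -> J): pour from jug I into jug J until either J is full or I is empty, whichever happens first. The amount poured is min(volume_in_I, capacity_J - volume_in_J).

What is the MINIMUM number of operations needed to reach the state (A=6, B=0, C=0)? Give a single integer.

Answer: 5

Derivation:
BFS from (A=0, B=0, C=0). One shortest path:
  1. fill(A) -> (A=8 B=0 C=0)
  2. fill(B) -> (A=8 B=9 C=0)
  3. pour(B -> C) -> (A=8 B=0 C=9)
  4. pour(A -> C) -> (A=6 B=0 C=11)
  5. empty(C) -> (A=6 B=0 C=0)
Reached target in 5 moves.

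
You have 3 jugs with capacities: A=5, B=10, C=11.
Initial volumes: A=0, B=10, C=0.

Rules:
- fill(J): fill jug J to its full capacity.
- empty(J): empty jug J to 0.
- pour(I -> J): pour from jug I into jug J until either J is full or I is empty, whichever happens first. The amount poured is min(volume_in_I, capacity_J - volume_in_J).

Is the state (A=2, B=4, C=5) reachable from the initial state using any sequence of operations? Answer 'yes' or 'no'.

BFS explored all 432 reachable states.
Reachable set includes: (0,0,0), (0,0,1), (0,0,2), (0,0,3), (0,0,4), (0,0,5), (0,0,6), (0,0,7), (0,0,8), (0,0,9), (0,0,10), (0,0,11) ...
Target (A=2, B=4, C=5) not in reachable set → no.

Answer: no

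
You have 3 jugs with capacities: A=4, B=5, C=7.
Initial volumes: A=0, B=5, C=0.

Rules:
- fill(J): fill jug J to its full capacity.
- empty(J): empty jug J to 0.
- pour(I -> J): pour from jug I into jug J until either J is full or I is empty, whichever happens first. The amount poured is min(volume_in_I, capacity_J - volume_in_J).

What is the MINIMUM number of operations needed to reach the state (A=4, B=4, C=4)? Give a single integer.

BFS from (A=0, B=5, C=0). One shortest path:
  1. fill(A) -> (A=4 B=5 C=0)
  2. empty(B) -> (A=4 B=0 C=0)
  3. pour(A -> B) -> (A=0 B=4 C=0)
  4. fill(A) -> (A=4 B=4 C=0)
  5. pour(A -> C) -> (A=0 B=4 C=4)
  6. fill(A) -> (A=4 B=4 C=4)
Reached target in 6 moves.

Answer: 6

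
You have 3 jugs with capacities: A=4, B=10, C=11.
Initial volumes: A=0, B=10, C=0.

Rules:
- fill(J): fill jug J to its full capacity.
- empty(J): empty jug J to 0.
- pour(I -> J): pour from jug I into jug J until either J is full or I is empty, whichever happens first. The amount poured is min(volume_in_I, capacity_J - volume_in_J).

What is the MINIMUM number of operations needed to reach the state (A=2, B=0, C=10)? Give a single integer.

BFS from (A=0, B=10, C=0). One shortest path:
  1. pour(B -> A) -> (A=4 B=6 C=0)
  2. empty(A) -> (A=0 B=6 C=0)
  3. pour(B -> A) -> (A=4 B=2 C=0)
  4. empty(A) -> (A=0 B=2 C=0)
  5. pour(B -> A) -> (A=2 B=0 C=0)
  6. fill(B) -> (A=2 B=10 C=0)
  7. pour(B -> C) -> (A=2 B=0 C=10)
Reached target in 7 moves.

Answer: 7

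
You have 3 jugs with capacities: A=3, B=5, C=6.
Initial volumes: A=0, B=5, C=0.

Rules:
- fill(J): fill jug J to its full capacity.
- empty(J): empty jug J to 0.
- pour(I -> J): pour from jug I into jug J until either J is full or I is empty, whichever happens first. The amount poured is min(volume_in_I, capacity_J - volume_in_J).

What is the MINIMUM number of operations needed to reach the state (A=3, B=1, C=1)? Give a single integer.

BFS from (A=0, B=5, C=0). One shortest path:
  1. fill(A) -> (A=3 B=5 C=0)
  2. pour(B -> C) -> (A=3 B=0 C=5)
  3. pour(A -> C) -> (A=2 B=0 C=6)
  4. pour(C -> B) -> (A=2 B=5 C=1)
  5. pour(B -> A) -> (A=3 B=4 C=1)
  6. empty(A) -> (A=0 B=4 C=1)
  7. pour(B -> A) -> (A=3 B=1 C=1)
Reached target in 7 moves.

Answer: 7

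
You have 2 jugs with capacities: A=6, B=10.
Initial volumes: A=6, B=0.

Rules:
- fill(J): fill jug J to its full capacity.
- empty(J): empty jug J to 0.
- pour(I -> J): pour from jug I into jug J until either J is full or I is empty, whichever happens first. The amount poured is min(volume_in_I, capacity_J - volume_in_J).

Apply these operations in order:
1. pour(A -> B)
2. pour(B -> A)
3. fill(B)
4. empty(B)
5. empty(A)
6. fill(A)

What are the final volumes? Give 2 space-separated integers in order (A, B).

Step 1: pour(A -> B) -> (A=0 B=6)
Step 2: pour(B -> A) -> (A=6 B=0)
Step 3: fill(B) -> (A=6 B=10)
Step 4: empty(B) -> (A=6 B=0)
Step 5: empty(A) -> (A=0 B=0)
Step 6: fill(A) -> (A=6 B=0)

Answer: 6 0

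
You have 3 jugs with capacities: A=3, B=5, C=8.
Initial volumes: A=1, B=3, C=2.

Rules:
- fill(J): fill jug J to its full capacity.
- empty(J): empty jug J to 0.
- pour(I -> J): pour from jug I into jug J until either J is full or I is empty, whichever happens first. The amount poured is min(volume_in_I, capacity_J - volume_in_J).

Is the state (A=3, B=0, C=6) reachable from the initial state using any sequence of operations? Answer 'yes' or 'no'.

Answer: yes

Derivation:
BFS from (A=1, B=3, C=2):
  1. empty(B) -> (A=1 B=0 C=2)
  2. fill(C) -> (A=1 B=0 C=8)
  3. pour(C -> A) -> (A=3 B=0 C=6)
Target reached → yes.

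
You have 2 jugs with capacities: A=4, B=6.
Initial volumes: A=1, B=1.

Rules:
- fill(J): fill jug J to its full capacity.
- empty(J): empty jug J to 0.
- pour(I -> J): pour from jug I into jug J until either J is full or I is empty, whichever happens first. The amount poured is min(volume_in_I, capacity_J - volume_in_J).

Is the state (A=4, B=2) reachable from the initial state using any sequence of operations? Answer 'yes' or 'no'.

Answer: yes

Derivation:
BFS from (A=1, B=1):
  1. pour(A -> B) -> (A=0 B=2)
  2. fill(A) -> (A=4 B=2)
Target reached → yes.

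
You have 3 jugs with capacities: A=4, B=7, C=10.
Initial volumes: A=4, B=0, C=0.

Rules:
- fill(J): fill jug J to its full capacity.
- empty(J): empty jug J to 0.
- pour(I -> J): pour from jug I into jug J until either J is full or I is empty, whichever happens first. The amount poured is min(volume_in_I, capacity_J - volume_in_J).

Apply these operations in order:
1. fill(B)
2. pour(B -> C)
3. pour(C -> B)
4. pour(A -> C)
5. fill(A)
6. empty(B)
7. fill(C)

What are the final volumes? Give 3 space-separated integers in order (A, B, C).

Answer: 4 0 10

Derivation:
Step 1: fill(B) -> (A=4 B=7 C=0)
Step 2: pour(B -> C) -> (A=4 B=0 C=7)
Step 3: pour(C -> B) -> (A=4 B=7 C=0)
Step 4: pour(A -> C) -> (A=0 B=7 C=4)
Step 5: fill(A) -> (A=4 B=7 C=4)
Step 6: empty(B) -> (A=4 B=0 C=4)
Step 7: fill(C) -> (A=4 B=0 C=10)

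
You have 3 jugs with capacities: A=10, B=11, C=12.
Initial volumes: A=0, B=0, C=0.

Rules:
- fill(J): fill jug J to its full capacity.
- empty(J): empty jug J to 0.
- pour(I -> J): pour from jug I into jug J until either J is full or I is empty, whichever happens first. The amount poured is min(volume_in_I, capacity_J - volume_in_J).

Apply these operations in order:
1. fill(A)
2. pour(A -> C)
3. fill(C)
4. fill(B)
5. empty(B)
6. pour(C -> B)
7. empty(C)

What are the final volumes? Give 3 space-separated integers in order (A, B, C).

Step 1: fill(A) -> (A=10 B=0 C=0)
Step 2: pour(A -> C) -> (A=0 B=0 C=10)
Step 3: fill(C) -> (A=0 B=0 C=12)
Step 4: fill(B) -> (A=0 B=11 C=12)
Step 5: empty(B) -> (A=0 B=0 C=12)
Step 6: pour(C -> B) -> (A=0 B=11 C=1)
Step 7: empty(C) -> (A=0 B=11 C=0)

Answer: 0 11 0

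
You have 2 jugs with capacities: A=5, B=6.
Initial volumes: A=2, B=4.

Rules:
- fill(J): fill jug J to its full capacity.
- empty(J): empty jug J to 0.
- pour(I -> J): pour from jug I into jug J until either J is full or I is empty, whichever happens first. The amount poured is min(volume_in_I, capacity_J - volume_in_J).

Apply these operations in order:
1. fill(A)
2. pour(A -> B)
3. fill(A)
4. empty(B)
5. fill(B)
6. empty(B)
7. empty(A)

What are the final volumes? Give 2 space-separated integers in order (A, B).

Step 1: fill(A) -> (A=5 B=4)
Step 2: pour(A -> B) -> (A=3 B=6)
Step 3: fill(A) -> (A=5 B=6)
Step 4: empty(B) -> (A=5 B=0)
Step 5: fill(B) -> (A=5 B=6)
Step 6: empty(B) -> (A=5 B=0)
Step 7: empty(A) -> (A=0 B=0)

Answer: 0 0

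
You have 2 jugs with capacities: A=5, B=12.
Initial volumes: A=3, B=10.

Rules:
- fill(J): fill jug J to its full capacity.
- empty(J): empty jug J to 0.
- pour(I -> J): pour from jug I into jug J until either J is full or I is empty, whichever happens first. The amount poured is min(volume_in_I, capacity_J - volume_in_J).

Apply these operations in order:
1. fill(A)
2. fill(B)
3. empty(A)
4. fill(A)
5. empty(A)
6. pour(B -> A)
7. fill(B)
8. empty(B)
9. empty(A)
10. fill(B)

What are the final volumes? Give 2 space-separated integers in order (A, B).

Step 1: fill(A) -> (A=5 B=10)
Step 2: fill(B) -> (A=5 B=12)
Step 3: empty(A) -> (A=0 B=12)
Step 4: fill(A) -> (A=5 B=12)
Step 5: empty(A) -> (A=0 B=12)
Step 6: pour(B -> A) -> (A=5 B=7)
Step 7: fill(B) -> (A=5 B=12)
Step 8: empty(B) -> (A=5 B=0)
Step 9: empty(A) -> (A=0 B=0)
Step 10: fill(B) -> (A=0 B=12)

Answer: 0 12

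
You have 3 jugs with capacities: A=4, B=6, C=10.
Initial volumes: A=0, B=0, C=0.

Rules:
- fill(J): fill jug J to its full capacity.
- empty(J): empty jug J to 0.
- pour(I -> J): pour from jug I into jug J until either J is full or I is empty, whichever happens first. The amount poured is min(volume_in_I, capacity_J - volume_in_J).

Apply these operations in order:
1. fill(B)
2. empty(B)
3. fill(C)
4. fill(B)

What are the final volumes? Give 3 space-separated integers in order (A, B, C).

Answer: 0 6 10

Derivation:
Step 1: fill(B) -> (A=0 B=6 C=0)
Step 2: empty(B) -> (A=0 B=0 C=0)
Step 3: fill(C) -> (A=0 B=0 C=10)
Step 4: fill(B) -> (A=0 B=6 C=10)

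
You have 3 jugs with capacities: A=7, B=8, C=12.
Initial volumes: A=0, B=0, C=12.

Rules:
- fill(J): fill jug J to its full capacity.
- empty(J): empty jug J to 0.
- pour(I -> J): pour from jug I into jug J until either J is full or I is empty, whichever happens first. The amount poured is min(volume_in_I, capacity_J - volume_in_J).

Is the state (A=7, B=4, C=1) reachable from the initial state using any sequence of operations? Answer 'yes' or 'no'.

BFS from (A=0, B=0, C=12):
  1. pour(C -> B) -> (A=0 B=8 C=4)
  2. pour(C -> A) -> (A=4 B=8 C=0)
  3. pour(B -> C) -> (A=4 B=0 C=8)
  4. pour(A -> B) -> (A=0 B=4 C=8)
  5. pour(C -> A) -> (A=7 B=4 C=1)
Target reached → yes.

Answer: yes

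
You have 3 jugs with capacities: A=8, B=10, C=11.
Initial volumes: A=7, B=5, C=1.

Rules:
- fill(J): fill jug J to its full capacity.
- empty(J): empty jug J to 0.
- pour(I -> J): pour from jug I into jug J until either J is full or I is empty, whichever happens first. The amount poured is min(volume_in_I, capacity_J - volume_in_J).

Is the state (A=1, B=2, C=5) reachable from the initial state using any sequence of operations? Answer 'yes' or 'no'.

Answer: no

Derivation:
BFS explored all 559 reachable states.
Reachable set includes: (0,0,0), (0,0,1), (0,0,2), (0,0,3), (0,0,4), (0,0,5), (0,0,6), (0,0,7), (0,0,8), (0,0,9), (0,0,10), (0,0,11) ...
Target (A=1, B=2, C=5) not in reachable set → no.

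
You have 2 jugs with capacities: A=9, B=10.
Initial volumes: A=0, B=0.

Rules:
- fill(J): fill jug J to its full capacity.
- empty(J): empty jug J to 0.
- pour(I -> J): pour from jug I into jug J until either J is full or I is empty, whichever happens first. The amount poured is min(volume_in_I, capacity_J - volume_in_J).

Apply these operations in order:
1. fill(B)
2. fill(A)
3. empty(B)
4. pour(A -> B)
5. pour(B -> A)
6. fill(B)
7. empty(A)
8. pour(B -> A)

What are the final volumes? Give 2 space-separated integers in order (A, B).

Step 1: fill(B) -> (A=0 B=10)
Step 2: fill(A) -> (A=9 B=10)
Step 3: empty(B) -> (A=9 B=0)
Step 4: pour(A -> B) -> (A=0 B=9)
Step 5: pour(B -> A) -> (A=9 B=0)
Step 6: fill(B) -> (A=9 B=10)
Step 7: empty(A) -> (A=0 B=10)
Step 8: pour(B -> A) -> (A=9 B=1)

Answer: 9 1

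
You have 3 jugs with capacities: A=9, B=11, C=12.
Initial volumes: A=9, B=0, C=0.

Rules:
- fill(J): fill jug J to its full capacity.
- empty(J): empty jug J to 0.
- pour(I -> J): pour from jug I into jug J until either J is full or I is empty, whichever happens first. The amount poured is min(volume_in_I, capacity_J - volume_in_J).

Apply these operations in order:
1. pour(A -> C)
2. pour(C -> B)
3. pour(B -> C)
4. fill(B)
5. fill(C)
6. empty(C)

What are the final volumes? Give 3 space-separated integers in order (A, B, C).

Answer: 0 11 0

Derivation:
Step 1: pour(A -> C) -> (A=0 B=0 C=9)
Step 2: pour(C -> B) -> (A=0 B=9 C=0)
Step 3: pour(B -> C) -> (A=0 B=0 C=9)
Step 4: fill(B) -> (A=0 B=11 C=9)
Step 5: fill(C) -> (A=0 B=11 C=12)
Step 6: empty(C) -> (A=0 B=11 C=0)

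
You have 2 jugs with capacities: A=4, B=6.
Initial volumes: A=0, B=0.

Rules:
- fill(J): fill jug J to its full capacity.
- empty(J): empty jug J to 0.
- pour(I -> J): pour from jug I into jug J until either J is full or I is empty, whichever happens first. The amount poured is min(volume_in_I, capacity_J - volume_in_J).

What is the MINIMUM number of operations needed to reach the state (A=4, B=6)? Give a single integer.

Answer: 2

Derivation:
BFS from (A=0, B=0). One shortest path:
  1. fill(A) -> (A=4 B=0)
  2. fill(B) -> (A=4 B=6)
Reached target in 2 moves.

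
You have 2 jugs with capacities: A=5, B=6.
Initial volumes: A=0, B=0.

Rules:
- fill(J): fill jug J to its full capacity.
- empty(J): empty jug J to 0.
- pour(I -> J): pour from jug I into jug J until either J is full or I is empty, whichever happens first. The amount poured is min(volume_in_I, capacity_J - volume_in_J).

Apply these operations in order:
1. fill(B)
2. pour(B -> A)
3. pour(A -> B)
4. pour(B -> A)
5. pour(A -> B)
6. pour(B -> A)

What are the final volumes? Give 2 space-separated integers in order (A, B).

Answer: 5 1

Derivation:
Step 1: fill(B) -> (A=0 B=6)
Step 2: pour(B -> A) -> (A=5 B=1)
Step 3: pour(A -> B) -> (A=0 B=6)
Step 4: pour(B -> A) -> (A=5 B=1)
Step 5: pour(A -> B) -> (A=0 B=6)
Step 6: pour(B -> A) -> (A=5 B=1)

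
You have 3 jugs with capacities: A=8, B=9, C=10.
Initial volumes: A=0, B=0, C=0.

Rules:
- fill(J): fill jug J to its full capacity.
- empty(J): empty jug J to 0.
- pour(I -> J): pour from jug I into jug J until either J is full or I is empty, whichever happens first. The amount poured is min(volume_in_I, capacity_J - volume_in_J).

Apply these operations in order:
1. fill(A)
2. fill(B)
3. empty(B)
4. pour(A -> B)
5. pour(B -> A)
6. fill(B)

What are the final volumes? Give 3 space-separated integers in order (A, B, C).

Answer: 8 9 0

Derivation:
Step 1: fill(A) -> (A=8 B=0 C=0)
Step 2: fill(B) -> (A=8 B=9 C=0)
Step 3: empty(B) -> (A=8 B=0 C=0)
Step 4: pour(A -> B) -> (A=0 B=8 C=0)
Step 5: pour(B -> A) -> (A=8 B=0 C=0)
Step 6: fill(B) -> (A=8 B=9 C=0)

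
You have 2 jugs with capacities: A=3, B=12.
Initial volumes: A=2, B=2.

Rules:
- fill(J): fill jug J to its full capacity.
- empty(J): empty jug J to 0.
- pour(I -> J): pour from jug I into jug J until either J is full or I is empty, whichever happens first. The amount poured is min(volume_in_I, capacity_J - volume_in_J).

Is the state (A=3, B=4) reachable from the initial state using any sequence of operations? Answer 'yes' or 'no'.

BFS from (A=2, B=2):
  1. pour(A -> B) -> (A=0 B=4)
  2. fill(A) -> (A=3 B=4)
Target reached → yes.

Answer: yes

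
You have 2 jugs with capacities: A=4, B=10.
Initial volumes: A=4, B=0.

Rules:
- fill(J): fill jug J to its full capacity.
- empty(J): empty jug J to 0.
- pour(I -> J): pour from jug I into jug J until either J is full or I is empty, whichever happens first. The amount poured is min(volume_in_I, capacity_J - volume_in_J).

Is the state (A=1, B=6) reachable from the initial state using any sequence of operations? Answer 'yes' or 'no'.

BFS explored all 14 reachable states.
Reachable set includes: (0,0), (0,2), (0,4), (0,6), (0,8), (0,10), (2,0), (2,10), (4,0), (4,2), (4,4), (4,6) ...
Target (A=1, B=6) not in reachable set → no.

Answer: no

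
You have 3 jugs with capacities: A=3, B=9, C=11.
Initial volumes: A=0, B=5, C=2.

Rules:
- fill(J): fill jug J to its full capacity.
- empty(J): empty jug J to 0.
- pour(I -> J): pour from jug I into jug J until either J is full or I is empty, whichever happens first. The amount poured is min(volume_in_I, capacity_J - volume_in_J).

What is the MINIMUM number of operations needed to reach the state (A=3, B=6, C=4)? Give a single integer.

BFS from (A=0, B=5, C=2). One shortest path:
  1. empty(B) -> (A=0 B=0 C=2)
  2. pour(C -> B) -> (A=0 B=2 C=0)
  3. fill(C) -> (A=0 B=2 C=11)
  4. pour(C -> B) -> (A=0 B=9 C=4)
  5. pour(B -> A) -> (A=3 B=6 C=4)
Reached target in 5 moves.

Answer: 5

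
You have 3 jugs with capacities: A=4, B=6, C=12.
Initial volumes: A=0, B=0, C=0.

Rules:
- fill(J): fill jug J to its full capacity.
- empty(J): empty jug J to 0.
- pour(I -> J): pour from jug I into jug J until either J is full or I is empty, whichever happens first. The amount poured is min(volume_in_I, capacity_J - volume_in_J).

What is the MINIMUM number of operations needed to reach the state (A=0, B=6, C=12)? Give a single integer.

Answer: 2

Derivation:
BFS from (A=0, B=0, C=0). One shortest path:
  1. fill(B) -> (A=0 B=6 C=0)
  2. fill(C) -> (A=0 B=6 C=12)
Reached target in 2 moves.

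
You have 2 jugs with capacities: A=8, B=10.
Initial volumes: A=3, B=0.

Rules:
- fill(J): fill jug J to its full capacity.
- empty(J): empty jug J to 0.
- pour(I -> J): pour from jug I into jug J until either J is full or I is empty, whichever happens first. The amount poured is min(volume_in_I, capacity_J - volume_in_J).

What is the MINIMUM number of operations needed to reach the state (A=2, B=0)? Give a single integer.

Answer: 5

Derivation:
BFS from (A=3, B=0). One shortest path:
  1. empty(A) -> (A=0 B=0)
  2. fill(B) -> (A=0 B=10)
  3. pour(B -> A) -> (A=8 B=2)
  4. empty(A) -> (A=0 B=2)
  5. pour(B -> A) -> (A=2 B=0)
Reached target in 5 moves.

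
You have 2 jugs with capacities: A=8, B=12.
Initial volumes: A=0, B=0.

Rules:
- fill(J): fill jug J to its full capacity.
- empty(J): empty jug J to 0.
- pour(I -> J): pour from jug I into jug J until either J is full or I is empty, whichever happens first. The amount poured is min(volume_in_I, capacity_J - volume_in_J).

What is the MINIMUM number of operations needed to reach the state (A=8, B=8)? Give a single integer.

Answer: 3

Derivation:
BFS from (A=0, B=0). One shortest path:
  1. fill(A) -> (A=8 B=0)
  2. pour(A -> B) -> (A=0 B=8)
  3. fill(A) -> (A=8 B=8)
Reached target in 3 moves.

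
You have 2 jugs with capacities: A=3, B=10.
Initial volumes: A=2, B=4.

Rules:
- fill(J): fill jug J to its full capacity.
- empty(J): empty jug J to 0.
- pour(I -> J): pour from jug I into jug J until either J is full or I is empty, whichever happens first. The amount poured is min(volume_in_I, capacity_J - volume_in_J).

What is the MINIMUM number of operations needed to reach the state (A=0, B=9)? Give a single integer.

Answer: 3

Derivation:
BFS from (A=2, B=4). One shortest path:
  1. fill(B) -> (A=2 B=10)
  2. pour(B -> A) -> (A=3 B=9)
  3. empty(A) -> (A=0 B=9)
Reached target in 3 moves.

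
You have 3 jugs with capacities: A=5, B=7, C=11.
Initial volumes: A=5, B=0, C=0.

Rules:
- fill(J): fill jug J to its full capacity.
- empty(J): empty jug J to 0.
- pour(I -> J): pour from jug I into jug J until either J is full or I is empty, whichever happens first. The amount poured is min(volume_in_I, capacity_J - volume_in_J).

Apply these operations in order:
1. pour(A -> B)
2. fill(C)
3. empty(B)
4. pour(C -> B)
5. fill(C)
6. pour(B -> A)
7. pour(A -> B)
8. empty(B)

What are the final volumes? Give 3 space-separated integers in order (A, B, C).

Answer: 0 0 11

Derivation:
Step 1: pour(A -> B) -> (A=0 B=5 C=0)
Step 2: fill(C) -> (A=0 B=5 C=11)
Step 3: empty(B) -> (A=0 B=0 C=11)
Step 4: pour(C -> B) -> (A=0 B=7 C=4)
Step 5: fill(C) -> (A=0 B=7 C=11)
Step 6: pour(B -> A) -> (A=5 B=2 C=11)
Step 7: pour(A -> B) -> (A=0 B=7 C=11)
Step 8: empty(B) -> (A=0 B=0 C=11)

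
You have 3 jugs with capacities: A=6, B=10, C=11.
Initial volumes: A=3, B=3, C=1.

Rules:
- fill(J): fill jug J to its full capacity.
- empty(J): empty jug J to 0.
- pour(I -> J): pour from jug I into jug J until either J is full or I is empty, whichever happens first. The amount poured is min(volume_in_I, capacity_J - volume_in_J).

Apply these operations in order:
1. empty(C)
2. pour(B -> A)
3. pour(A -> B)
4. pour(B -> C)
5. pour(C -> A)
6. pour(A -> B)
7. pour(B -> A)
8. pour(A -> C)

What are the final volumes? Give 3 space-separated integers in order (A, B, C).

Step 1: empty(C) -> (A=3 B=3 C=0)
Step 2: pour(B -> A) -> (A=6 B=0 C=0)
Step 3: pour(A -> B) -> (A=0 B=6 C=0)
Step 4: pour(B -> C) -> (A=0 B=0 C=6)
Step 5: pour(C -> A) -> (A=6 B=0 C=0)
Step 6: pour(A -> B) -> (A=0 B=6 C=0)
Step 7: pour(B -> A) -> (A=6 B=0 C=0)
Step 8: pour(A -> C) -> (A=0 B=0 C=6)

Answer: 0 0 6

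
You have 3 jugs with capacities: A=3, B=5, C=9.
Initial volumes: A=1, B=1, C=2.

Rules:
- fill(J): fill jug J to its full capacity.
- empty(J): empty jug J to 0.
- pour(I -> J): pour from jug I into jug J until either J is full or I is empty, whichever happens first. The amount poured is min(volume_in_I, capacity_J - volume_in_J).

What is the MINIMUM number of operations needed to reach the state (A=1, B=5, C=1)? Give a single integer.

BFS from (A=1, B=1, C=2). One shortest path:
  1. empty(C) -> (A=1 B=1 C=0)
  2. pour(B -> C) -> (A=1 B=0 C=1)
  3. fill(B) -> (A=1 B=5 C=1)
Reached target in 3 moves.

Answer: 3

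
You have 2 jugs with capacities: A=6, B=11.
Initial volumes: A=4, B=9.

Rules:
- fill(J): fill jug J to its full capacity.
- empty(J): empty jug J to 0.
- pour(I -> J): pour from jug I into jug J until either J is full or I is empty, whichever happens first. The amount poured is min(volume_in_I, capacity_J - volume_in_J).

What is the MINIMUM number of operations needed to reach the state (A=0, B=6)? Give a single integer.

BFS from (A=4, B=9). One shortest path:
  1. fill(A) -> (A=6 B=9)
  2. empty(B) -> (A=6 B=0)
  3. pour(A -> B) -> (A=0 B=6)
Reached target in 3 moves.

Answer: 3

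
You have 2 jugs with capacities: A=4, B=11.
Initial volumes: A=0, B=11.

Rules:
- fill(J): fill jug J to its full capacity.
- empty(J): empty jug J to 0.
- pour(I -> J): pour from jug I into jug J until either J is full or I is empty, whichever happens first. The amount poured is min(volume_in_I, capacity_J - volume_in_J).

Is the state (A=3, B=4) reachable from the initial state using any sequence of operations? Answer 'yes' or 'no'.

BFS explored all 30 reachable states.
Reachable set includes: (0,0), (0,1), (0,2), (0,3), (0,4), (0,5), (0,6), (0,7), (0,8), (0,9), (0,10), (0,11) ...
Target (A=3, B=4) not in reachable set → no.

Answer: no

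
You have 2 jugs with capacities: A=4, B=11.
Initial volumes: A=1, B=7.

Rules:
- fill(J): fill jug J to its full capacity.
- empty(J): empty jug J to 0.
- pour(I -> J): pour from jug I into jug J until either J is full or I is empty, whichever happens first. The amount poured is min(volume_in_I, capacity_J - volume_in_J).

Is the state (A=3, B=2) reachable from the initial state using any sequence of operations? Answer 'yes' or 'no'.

BFS explored all 31 reachable states.
Reachable set includes: (0,0), (0,1), (0,2), (0,3), (0,4), (0,5), (0,6), (0,7), (0,8), (0,9), (0,10), (0,11) ...
Target (A=3, B=2) not in reachable set → no.

Answer: no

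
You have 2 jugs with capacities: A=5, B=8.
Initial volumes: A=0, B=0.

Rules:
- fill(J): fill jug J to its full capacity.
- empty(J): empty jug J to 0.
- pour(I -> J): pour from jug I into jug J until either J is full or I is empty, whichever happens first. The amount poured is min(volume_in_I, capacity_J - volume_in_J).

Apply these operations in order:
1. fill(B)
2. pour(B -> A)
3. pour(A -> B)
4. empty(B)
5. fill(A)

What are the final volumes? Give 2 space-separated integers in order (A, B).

Step 1: fill(B) -> (A=0 B=8)
Step 2: pour(B -> A) -> (A=5 B=3)
Step 3: pour(A -> B) -> (A=0 B=8)
Step 4: empty(B) -> (A=0 B=0)
Step 5: fill(A) -> (A=5 B=0)

Answer: 5 0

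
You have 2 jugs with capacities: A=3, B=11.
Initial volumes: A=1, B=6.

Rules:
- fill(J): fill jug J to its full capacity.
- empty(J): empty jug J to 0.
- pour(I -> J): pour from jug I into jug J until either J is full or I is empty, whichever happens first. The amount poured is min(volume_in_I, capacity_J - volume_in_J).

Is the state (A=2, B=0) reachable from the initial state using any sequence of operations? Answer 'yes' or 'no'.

BFS from (A=1, B=6):
  1. pour(A -> B) -> (A=0 B=7)
  2. fill(A) -> (A=3 B=7)
  3. pour(A -> B) -> (A=0 B=10)
  4. fill(A) -> (A=3 B=10)
  5. pour(A -> B) -> (A=2 B=11)
  6. empty(B) -> (A=2 B=0)
Target reached → yes.

Answer: yes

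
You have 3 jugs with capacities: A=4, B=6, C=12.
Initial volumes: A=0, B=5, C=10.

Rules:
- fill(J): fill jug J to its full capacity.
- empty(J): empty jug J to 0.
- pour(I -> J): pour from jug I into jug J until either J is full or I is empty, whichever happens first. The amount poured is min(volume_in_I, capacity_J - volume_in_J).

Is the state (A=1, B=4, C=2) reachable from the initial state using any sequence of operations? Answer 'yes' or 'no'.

Answer: no

Derivation:
BFS explored all 218 reachable states.
Reachable set includes: (0,0,0), (0,0,1), (0,0,2), (0,0,3), (0,0,4), (0,0,5), (0,0,6), (0,0,7), (0,0,8), (0,0,9), (0,0,10), (0,0,11) ...
Target (A=1, B=4, C=2) not in reachable set → no.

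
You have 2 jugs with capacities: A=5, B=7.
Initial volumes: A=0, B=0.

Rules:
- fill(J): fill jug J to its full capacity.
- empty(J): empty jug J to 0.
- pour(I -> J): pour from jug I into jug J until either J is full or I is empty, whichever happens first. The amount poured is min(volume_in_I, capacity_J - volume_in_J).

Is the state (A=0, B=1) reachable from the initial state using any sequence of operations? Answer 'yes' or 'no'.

BFS from (A=0, B=0):
  1. fill(A) -> (A=5 B=0)
  2. pour(A -> B) -> (A=0 B=5)
  3. fill(A) -> (A=5 B=5)
  4. pour(A -> B) -> (A=3 B=7)
  5. empty(B) -> (A=3 B=0)
  6. pour(A -> B) -> (A=0 B=3)
  7. fill(A) -> (A=5 B=3)
  8. pour(A -> B) -> (A=1 B=7)
  9. empty(B) -> (A=1 B=0)
  10. pour(A -> B) -> (A=0 B=1)
Target reached → yes.

Answer: yes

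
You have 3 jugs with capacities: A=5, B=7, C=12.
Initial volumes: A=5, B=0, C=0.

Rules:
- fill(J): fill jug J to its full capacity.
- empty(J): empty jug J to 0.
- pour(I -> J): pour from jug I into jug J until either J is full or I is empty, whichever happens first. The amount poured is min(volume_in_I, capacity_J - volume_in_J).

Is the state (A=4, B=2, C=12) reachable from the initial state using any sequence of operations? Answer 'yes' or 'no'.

Answer: yes

Derivation:
BFS from (A=5, B=0, C=0):
  1. empty(A) -> (A=0 B=0 C=0)
  2. fill(B) -> (A=0 B=7 C=0)
  3. pour(B -> A) -> (A=5 B=2 C=0)
  4. empty(A) -> (A=0 B=2 C=0)
  5. pour(B -> A) -> (A=2 B=0 C=0)
  6. fill(B) -> (A=2 B=7 C=0)
  7. pour(B -> A) -> (A=5 B=4 C=0)
  8. empty(A) -> (A=0 B=4 C=0)
  9. pour(B -> A) -> (A=4 B=0 C=0)
  10. fill(B) -> (A=4 B=7 C=0)
  11. pour(B -> C) -> (A=4 B=0 C=7)
  12. fill(B) -> (A=4 B=7 C=7)
  13. pour(B -> C) -> (A=4 B=2 C=12)
Target reached → yes.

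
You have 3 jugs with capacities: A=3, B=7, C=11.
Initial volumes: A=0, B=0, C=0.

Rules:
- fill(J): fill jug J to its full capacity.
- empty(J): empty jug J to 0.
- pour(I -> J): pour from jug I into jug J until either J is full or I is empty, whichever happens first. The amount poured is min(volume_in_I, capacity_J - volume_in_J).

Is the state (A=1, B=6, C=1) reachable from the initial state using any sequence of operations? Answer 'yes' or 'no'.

Answer: no

Derivation:
BFS explored all 264 reachable states.
Reachable set includes: (0,0,0), (0,0,1), (0,0,2), (0,0,3), (0,0,4), (0,0,5), (0,0,6), (0,0,7), (0,0,8), (0,0,9), (0,0,10), (0,0,11) ...
Target (A=1, B=6, C=1) not in reachable set → no.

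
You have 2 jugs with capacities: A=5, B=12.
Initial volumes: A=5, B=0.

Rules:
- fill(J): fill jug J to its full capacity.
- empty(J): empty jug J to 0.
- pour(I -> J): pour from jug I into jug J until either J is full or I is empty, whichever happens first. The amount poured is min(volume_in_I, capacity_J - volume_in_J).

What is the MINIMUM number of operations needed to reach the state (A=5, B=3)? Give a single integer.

BFS from (A=5, B=0). One shortest path:
  1. pour(A -> B) -> (A=0 B=5)
  2. fill(A) -> (A=5 B=5)
  3. pour(A -> B) -> (A=0 B=10)
  4. fill(A) -> (A=5 B=10)
  5. pour(A -> B) -> (A=3 B=12)
  6. empty(B) -> (A=3 B=0)
  7. pour(A -> B) -> (A=0 B=3)
  8. fill(A) -> (A=5 B=3)
Reached target in 8 moves.

Answer: 8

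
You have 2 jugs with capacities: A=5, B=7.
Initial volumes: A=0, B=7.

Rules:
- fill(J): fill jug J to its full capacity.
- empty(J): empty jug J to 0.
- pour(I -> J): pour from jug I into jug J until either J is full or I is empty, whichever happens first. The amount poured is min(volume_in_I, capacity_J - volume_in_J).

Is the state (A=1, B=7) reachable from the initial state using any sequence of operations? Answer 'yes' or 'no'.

Answer: yes

Derivation:
BFS from (A=0, B=7):
  1. fill(A) -> (A=5 B=7)
  2. empty(B) -> (A=5 B=0)
  3. pour(A -> B) -> (A=0 B=5)
  4. fill(A) -> (A=5 B=5)
  5. pour(A -> B) -> (A=3 B=7)
  6. empty(B) -> (A=3 B=0)
  7. pour(A -> B) -> (A=0 B=3)
  8. fill(A) -> (A=5 B=3)
  9. pour(A -> B) -> (A=1 B=7)
Target reached → yes.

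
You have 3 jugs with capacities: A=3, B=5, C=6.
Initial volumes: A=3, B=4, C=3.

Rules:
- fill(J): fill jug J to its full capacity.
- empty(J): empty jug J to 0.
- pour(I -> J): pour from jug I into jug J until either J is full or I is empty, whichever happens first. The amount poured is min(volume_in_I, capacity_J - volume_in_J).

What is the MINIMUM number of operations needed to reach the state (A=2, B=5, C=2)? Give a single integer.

Answer: 5

Derivation:
BFS from (A=3, B=4, C=3). One shortest path:
  1. pour(A -> B) -> (A=2 B=5 C=3)
  2. pour(B -> C) -> (A=2 B=2 C=6)
  3. empty(C) -> (A=2 B=2 C=0)
  4. pour(B -> C) -> (A=2 B=0 C=2)
  5. fill(B) -> (A=2 B=5 C=2)
Reached target in 5 moves.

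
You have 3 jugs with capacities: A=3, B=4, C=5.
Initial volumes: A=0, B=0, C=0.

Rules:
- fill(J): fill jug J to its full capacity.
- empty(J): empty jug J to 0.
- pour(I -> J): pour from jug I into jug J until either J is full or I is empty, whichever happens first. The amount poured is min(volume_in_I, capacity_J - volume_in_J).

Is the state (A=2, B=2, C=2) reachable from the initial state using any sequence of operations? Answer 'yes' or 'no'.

Answer: no

Derivation:
BFS explored all 96 reachable states.
Reachable set includes: (0,0,0), (0,0,1), (0,0,2), (0,0,3), (0,0,4), (0,0,5), (0,1,0), (0,1,1), (0,1,2), (0,1,3), (0,1,4), (0,1,5) ...
Target (A=2, B=2, C=2) not in reachable set → no.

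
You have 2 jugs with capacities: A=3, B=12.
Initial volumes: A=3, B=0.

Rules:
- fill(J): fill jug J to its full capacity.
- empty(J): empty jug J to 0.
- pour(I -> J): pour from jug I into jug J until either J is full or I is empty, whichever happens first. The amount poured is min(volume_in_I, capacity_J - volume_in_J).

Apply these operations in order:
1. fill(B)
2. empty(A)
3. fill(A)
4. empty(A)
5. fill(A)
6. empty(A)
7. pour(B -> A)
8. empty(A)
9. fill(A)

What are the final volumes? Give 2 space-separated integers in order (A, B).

Answer: 3 9

Derivation:
Step 1: fill(B) -> (A=3 B=12)
Step 2: empty(A) -> (A=0 B=12)
Step 3: fill(A) -> (A=3 B=12)
Step 4: empty(A) -> (A=0 B=12)
Step 5: fill(A) -> (A=3 B=12)
Step 6: empty(A) -> (A=0 B=12)
Step 7: pour(B -> A) -> (A=3 B=9)
Step 8: empty(A) -> (A=0 B=9)
Step 9: fill(A) -> (A=3 B=9)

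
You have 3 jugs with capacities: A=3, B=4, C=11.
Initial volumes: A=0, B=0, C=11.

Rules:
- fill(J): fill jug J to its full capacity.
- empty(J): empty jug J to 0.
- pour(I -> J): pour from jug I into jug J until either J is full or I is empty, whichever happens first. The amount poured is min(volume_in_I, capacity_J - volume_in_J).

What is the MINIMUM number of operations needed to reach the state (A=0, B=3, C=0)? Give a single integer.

BFS from (A=0, B=0, C=11). One shortest path:
  1. fill(A) -> (A=3 B=0 C=11)
  2. empty(C) -> (A=3 B=0 C=0)
  3. pour(A -> B) -> (A=0 B=3 C=0)
Reached target in 3 moves.

Answer: 3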